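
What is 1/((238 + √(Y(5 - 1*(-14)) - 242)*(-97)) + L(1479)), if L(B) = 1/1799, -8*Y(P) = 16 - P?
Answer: 6162121896/60328945554949 + 627861794*I*√3866/60328945554949 ≈ 0.00010214 + 0.0006471*I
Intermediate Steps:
Y(P) = -2 + P/8 (Y(P) = -(16 - P)/8 = -2 + P/8)
L(B) = 1/1799
1/((238 + √(Y(5 - 1*(-14)) - 242)*(-97)) + L(1479)) = 1/((238 + √((-2 + (5 - 1*(-14))/8) - 242)*(-97)) + 1/1799) = 1/((238 + √((-2 + (5 + 14)/8) - 242)*(-97)) + 1/1799) = 1/((238 + √((-2 + (⅛)*19) - 242)*(-97)) + 1/1799) = 1/((238 + √((-2 + 19/8) - 242)*(-97)) + 1/1799) = 1/((238 + √(3/8 - 242)*(-97)) + 1/1799) = 1/((238 + √(-1933/8)*(-97)) + 1/1799) = 1/((238 + (I*√3866/4)*(-97)) + 1/1799) = 1/((238 - 97*I*√3866/4) + 1/1799) = 1/(428163/1799 - 97*I*√3866/4)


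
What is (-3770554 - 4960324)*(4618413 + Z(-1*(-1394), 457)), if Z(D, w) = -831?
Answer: -40315545096996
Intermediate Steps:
(-3770554 - 4960324)*(4618413 + Z(-1*(-1394), 457)) = (-3770554 - 4960324)*(4618413 - 831) = -8730878*4617582 = -40315545096996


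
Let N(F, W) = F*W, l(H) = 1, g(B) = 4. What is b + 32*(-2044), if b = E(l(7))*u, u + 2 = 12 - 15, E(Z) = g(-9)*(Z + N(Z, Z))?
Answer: -65448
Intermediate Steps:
E(Z) = 4*Z + 4*Z**2 (E(Z) = 4*(Z + Z*Z) = 4*(Z + Z**2) = 4*Z + 4*Z**2)
u = -5 (u = -2 + (12 - 15) = -2 - 3 = -5)
b = -40 (b = (4*1*(1 + 1))*(-5) = (4*1*2)*(-5) = 8*(-5) = -40)
b + 32*(-2044) = -40 + 32*(-2044) = -40 - 65408 = -65448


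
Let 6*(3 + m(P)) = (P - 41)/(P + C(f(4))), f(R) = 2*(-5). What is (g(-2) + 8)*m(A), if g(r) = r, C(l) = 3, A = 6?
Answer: -197/9 ≈ -21.889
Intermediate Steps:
f(R) = -10
m(P) = -3 + (-41 + P)/(6*(3 + P)) (m(P) = -3 + ((P - 41)/(P + 3))/6 = -3 + ((-41 + P)/(3 + P))/6 = -3 + (-41 + P)/(6*(3 + P)))
(g(-2) + 8)*m(A) = (-2 + 8)*((-95 - 17*6)/(6*(3 + 6))) = 6*((⅙)*(-95 - 102)/9) = 6*((⅙)*(⅑)*(-197)) = 6*(-197/54) = -197/9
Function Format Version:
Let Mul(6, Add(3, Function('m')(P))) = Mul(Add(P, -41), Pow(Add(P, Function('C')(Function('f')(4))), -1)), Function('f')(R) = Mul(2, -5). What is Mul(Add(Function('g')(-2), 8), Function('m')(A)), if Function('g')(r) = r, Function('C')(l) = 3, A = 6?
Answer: Rational(-197, 9) ≈ -21.889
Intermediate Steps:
Function('f')(R) = -10
Function('m')(P) = Add(-3, Mul(Rational(1, 6), Pow(Add(3, P), -1), Add(-41, P))) (Function('m')(P) = Add(-3, Mul(Rational(1, 6), Mul(Add(P, -41), Pow(Add(P, 3), -1)))) = Add(-3, Mul(Rational(1, 6), Mul(Add(-41, P), Pow(Add(3, P), -1)))) = Add(-3, Mul(Rational(1, 6), Mul(Pow(Add(3, P), -1), Add(-41, P)))) = Add(-3, Mul(Rational(1, 6), Pow(Add(3, P), -1), Add(-41, P))))
Mul(Add(Function('g')(-2), 8), Function('m')(A)) = Mul(Add(-2, 8), Mul(Rational(1, 6), Pow(Add(3, 6), -1), Add(-95, Mul(-17, 6)))) = Mul(6, Mul(Rational(1, 6), Pow(9, -1), Add(-95, -102))) = Mul(6, Mul(Rational(1, 6), Rational(1, 9), -197)) = Mul(6, Rational(-197, 54)) = Rational(-197, 9)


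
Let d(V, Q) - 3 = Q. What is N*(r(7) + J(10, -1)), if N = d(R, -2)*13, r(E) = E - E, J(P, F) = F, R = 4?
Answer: -13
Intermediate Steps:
d(V, Q) = 3 + Q
r(E) = 0
N = 13 (N = (3 - 2)*13 = 1*13 = 13)
N*(r(7) + J(10, -1)) = 13*(0 - 1) = 13*(-1) = -13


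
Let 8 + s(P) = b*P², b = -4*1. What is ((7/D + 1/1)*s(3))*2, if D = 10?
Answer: -748/5 ≈ -149.60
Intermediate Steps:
b = -4
s(P) = -8 - 4*P²
((7/D + 1/1)*s(3))*2 = ((7/10 + 1/1)*(-8 - 4*3²))*2 = ((7*(⅒) + 1*1)*(-8 - 4*9))*2 = ((7/10 + 1)*(-8 - 36))*2 = ((17/10)*(-44))*2 = -374/5*2 = -748/5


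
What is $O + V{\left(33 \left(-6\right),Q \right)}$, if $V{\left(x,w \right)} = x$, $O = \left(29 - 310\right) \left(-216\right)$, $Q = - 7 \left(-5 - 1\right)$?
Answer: $60498$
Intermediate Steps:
$Q = 42$ ($Q = \left(-7\right) \left(-6\right) = 42$)
$O = 60696$ ($O = \left(-281\right) \left(-216\right) = 60696$)
$O + V{\left(33 \left(-6\right),Q \right)} = 60696 + 33 \left(-6\right) = 60696 - 198 = 60498$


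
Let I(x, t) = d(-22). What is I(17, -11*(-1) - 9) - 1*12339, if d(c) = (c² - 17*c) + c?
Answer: -11503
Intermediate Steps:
d(c) = c² - 16*c
I(x, t) = 836 (I(x, t) = -22*(-16 - 22) = -22*(-38) = 836)
I(17, -11*(-1) - 9) - 1*12339 = 836 - 1*12339 = 836 - 12339 = -11503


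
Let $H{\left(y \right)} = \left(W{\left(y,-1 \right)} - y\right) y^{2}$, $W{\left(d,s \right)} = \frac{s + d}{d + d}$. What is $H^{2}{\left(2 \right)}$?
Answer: $49$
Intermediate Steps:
$W{\left(d,s \right)} = \frac{d + s}{2 d}$
$H{\left(y \right)} = y^{2} \left(- y + \frac{-1 + y}{2 y}\right)$ ($H{\left(y \right)} = \left(\frac{y - 1}{2 y} - y\right) y^{2} = \left(\frac{-1 + y}{2 y} - y\right) y^{2} = \left(- y + \frac{-1 + y}{2 y}\right) y^{2} = y^{2} \left(- y + \frac{-1 + y}{2 y}\right)$)
$H^{2}{\left(2 \right)} = \left(\frac{1}{2} \cdot 2 \left(-1 + 2 - 2 \cdot 2^{2}\right)\right)^{2} = \left(\frac{1}{2} \cdot 2 \left(-1 + 2 - 8\right)\right)^{2} = \left(\frac{1}{2} \cdot 2 \left(-7\right)\right)^{2} = \left(-7\right)^{2} = 49$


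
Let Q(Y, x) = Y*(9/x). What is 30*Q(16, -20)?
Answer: -216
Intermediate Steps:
Q(Y, x) = 9*Y/x
30*Q(16, -20) = 30*(9*16/(-20)) = 30*(9*16*(-1/20)) = 30*(-36/5) = -216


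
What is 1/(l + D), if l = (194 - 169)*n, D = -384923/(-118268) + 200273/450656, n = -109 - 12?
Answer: -13324545952/40257463068137 ≈ -0.00033098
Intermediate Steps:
n = -121
D = 49288436663/13324545952 (D = -384923*(-1/118268) + 200273*(1/450656) = 384923/118268 + 200273/450656 = 49288436663/13324545952 ≈ 3.6991)
l = -3025 (l = (194 - 169)*(-121) = 25*(-121) = -3025)
1/(l + D) = 1/(-3025 + 49288436663/13324545952) = 1/(-40257463068137/13324545952) = -13324545952/40257463068137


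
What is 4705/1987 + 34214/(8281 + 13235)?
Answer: 84607999/21376146 ≈ 3.9581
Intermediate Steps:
4705/1987 + 34214/(8281 + 13235) = 4705*(1/1987) + 34214/21516 = 4705/1987 + 34214*(1/21516) = 4705/1987 + 17107/10758 = 84607999/21376146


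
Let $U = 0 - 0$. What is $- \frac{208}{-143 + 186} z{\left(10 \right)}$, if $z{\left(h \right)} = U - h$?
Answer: $\frac{2080}{43} \approx 48.372$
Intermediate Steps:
$U = 0$ ($U = 0 + 0 = 0$)
$z{\left(h \right)} = - h$ ($z{\left(h \right)} = 0 - h = - h$)
$- \frac{208}{-143 + 186} z{\left(10 \right)} = - \frac{208}{-143 + 186} \left(\left(-1\right) 10\right) = - \frac{208}{43} \left(-10\right) = \left(-208\right) \frac{1}{43} \left(-10\right) = \left(- \frac{208}{43}\right) \left(-10\right) = \frac{2080}{43}$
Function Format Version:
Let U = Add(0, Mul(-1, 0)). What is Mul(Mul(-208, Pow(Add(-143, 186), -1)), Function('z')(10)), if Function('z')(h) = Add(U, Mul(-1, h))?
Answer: Rational(2080, 43) ≈ 48.372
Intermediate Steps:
U = 0 (U = Add(0, 0) = 0)
Function('z')(h) = Mul(-1, h) (Function('z')(h) = Add(0, Mul(-1, h)) = Mul(-1, h))
Mul(Mul(-208, Pow(Add(-143, 186), -1)), Function('z')(10)) = Mul(Mul(-208, Pow(Add(-143, 186), -1)), Mul(-1, 10)) = Mul(Mul(-208, Pow(43, -1)), -10) = Mul(Mul(-208, Rational(1, 43)), -10) = Mul(Rational(-208, 43), -10) = Rational(2080, 43)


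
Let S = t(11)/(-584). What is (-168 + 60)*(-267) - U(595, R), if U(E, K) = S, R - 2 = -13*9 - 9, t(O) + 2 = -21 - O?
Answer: 8420095/292 ≈ 28836.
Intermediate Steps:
t(O) = -23 - O (t(O) = -2 + (-21 - O) = -23 - O)
R = -124 (R = 2 + (-13*9 - 9) = 2 + (-117 - 9) = 2 - 126 = -124)
S = 17/292 (S = (-23 - 1*11)/(-584) = (-23 - 11)*(-1/584) = -34*(-1/584) = 17/292 ≈ 0.058219)
U(E, K) = 17/292
(-168 + 60)*(-267) - U(595, R) = (-168 + 60)*(-267) - 1*17/292 = -108*(-267) - 17/292 = 28836 - 17/292 = 8420095/292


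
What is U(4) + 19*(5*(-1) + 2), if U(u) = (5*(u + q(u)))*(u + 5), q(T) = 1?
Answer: 168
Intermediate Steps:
U(u) = (5 + u)*(5 + 5*u) (U(u) = (5*(u + 1))*(u + 5) = (5*(1 + u))*(5 + u) = (5 + 5*u)*(5 + u) = (5 + u)*(5 + 5*u))
U(4) + 19*(5*(-1) + 2) = (25 + 5*4² + 30*4) + 19*(5*(-1) + 2) = (25 + 5*16 + 120) + 19*(-5 + 2) = (25 + 80 + 120) + 19*(-3) = 225 - 57 = 168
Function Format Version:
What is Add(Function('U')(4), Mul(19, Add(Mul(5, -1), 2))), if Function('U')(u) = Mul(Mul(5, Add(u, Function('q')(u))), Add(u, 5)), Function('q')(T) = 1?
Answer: 168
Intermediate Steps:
Function('U')(u) = Mul(Add(5, u), Add(5, Mul(5, u))) (Function('U')(u) = Mul(Mul(5, Add(u, 1)), Add(u, 5)) = Mul(Mul(5, Add(1, u)), Add(5, u)) = Mul(Add(5, Mul(5, u)), Add(5, u)) = Mul(Add(5, u), Add(5, Mul(5, u))))
Add(Function('U')(4), Mul(19, Add(Mul(5, -1), 2))) = Add(Add(25, Mul(5, Pow(4, 2)), Mul(30, 4)), Mul(19, Add(Mul(5, -1), 2))) = Add(Add(25, Mul(5, 16), 120), Mul(19, Add(-5, 2))) = Add(Add(25, 80, 120), Mul(19, -3)) = Add(225, -57) = 168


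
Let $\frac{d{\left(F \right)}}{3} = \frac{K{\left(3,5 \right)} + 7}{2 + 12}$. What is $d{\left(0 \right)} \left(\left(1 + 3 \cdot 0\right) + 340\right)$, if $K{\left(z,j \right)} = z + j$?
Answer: $\frac{15345}{14} \approx 1096.1$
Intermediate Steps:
$K{\left(z,j \right)} = j + z$
$d{\left(F \right)} = \frac{45}{14}$ ($d{\left(F \right)} = 3 \frac{\left(5 + 3\right) + 7}{2 + 12} = 3 \frac{8 + 7}{14} = 3 \cdot 15 \cdot \frac{1}{14} = 3 \cdot \frac{15}{14} = \frac{45}{14}$)
$d{\left(0 \right)} \left(\left(1 + 3 \cdot 0\right) + 340\right) = \frac{45 \left(\left(1 + 3 \cdot 0\right) + 340\right)}{14} = \frac{45 \left(\left(1 + 0\right) + 340\right)}{14} = \frac{45 \left(1 + 340\right)}{14} = \frac{45}{14} \cdot 341 = \frac{15345}{14}$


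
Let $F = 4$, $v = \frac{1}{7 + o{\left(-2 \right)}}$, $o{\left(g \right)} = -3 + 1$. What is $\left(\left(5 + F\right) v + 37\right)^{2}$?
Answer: $\frac{37636}{25} \approx 1505.4$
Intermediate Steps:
$o{\left(g \right)} = -2$
$v = \frac{1}{5}$ ($v = \frac{1}{7 - 2} = \frac{1}{5} \approx 0.2$)
$\left(\left(5 + F\right) v + 37\right)^{2} = \left(\left(5 + 4\right) \frac{1}{5} + 37\right)^{2} = \left(9 \cdot \frac{1}{5} + 37\right)^{2} = \left(\frac{9}{5} + 37\right)^{2} = \left(\frac{194}{5}\right)^{2} = \frac{37636}{25}$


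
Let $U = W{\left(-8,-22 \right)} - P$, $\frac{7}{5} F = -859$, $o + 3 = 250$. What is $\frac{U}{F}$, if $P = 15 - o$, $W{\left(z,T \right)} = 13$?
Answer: $- \frac{343}{859} \approx -0.3993$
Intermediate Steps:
$o = 247$ ($o = -3 + 250 = 247$)
$P = -232$ ($P = 15 - 247 = -232$)
$F = - \frac{4295}{7}$ ($F = \frac{5}{7} \left(-859\right) = - \frac{4295}{7} \approx -613.57$)
$U = 245$ ($U = 13 - -232 = 13 + 232 = 245$)
$\frac{U}{F} = \frac{245}{- \frac{4295}{7}} = 245 \left(- \frac{7}{4295}\right) = - \frac{343}{859}$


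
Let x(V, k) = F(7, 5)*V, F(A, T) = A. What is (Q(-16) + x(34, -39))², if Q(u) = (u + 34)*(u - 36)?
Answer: 487204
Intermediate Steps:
Q(u) = (-36 + u)*(34 + u) (Q(u) = (34 + u)*(-36 + u) = (-36 + u)*(34 + u))
x(V, k) = 7*V
(Q(-16) + x(34, -39))² = ((-1224 + (-16)² - 2*(-16)) + 7*34)² = ((-1224 + 256 + 32) + 238)² = (-936 + 238)² = (-698)² = 487204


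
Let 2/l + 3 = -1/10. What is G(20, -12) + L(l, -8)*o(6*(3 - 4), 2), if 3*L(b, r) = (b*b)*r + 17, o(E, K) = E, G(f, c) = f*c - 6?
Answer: -262680/961 ≈ -273.34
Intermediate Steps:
G(f, c) = -6 + c*f (G(f, c) = c*f - 6 = -6 + c*f)
l = -20/31 (l = 2/(-3 - 1/10) = 2/(-3 - 1*⅒) = 2/(-3 - ⅒) = 2/(-31/10) = 2*(-10/31) = -20/31 ≈ -0.64516)
L(b, r) = 17/3 + r*b²/3 (L(b, r) = ((b*b)*r + 17)/3 = (b²*r + 17)/3 = (r*b² + 17)/3 = (17 + r*b²)/3 = 17/3 + r*b²/3)
G(20, -12) + L(l, -8)*o(6*(3 - 4), 2) = (-6 - 12*20) + (17/3 + (⅓)*(-8)*(-20/31)²)*(6*(3 - 4)) = (-6 - 240) + (17/3 + (⅓)*(-8)*(400/961))*(6*(-1)) = -246 + (17/3 - 3200/2883)*(-6) = -246 + (4379/961)*(-6) = -246 - 26274/961 = -262680/961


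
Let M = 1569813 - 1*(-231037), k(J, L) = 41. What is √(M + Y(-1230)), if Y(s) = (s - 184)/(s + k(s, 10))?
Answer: 4*√159118821506/1189 ≈ 1342.0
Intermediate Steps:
M = 1800850 (M = 1569813 + 231037 = 1800850)
Y(s) = (-184 + s)/(41 + s) (Y(s) = (s - 184)/(s + 41) = (-184 + s)/(41 + s))
√(M + Y(-1230)) = √(1800850 + (-184 - 1230)/(41 - 1230)) = √(1800850 - 1414/(-1189)) = √(1800850 - 1/1189*(-1414)) = √(1800850 + 1414/1189) = √(2141212064/1189) = 4*√159118821506/1189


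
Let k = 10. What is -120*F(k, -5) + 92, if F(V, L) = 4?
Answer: -388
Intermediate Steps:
-120*F(k, -5) + 92 = -120*4 + 92 = -480 + 92 = -388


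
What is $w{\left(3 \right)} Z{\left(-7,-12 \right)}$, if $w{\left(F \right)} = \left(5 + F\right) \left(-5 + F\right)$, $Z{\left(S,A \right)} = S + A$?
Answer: $304$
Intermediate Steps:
$Z{\left(S,A \right)} = A + S$
$w{\left(F \right)} = \left(-5 + F\right) \left(5 + F\right)$
$w{\left(3 \right)} Z{\left(-7,-12 \right)} = \left(-25 + 3^{2}\right) \left(-12 - 7\right) = \left(-25 + 9\right) \left(-19\right) = \left(-16\right) \left(-19\right) = 304$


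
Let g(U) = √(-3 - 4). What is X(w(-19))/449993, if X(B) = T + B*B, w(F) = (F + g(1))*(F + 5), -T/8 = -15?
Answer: 69504/449993 - 7448*I*√7/449993 ≈ 0.15446 - 0.043791*I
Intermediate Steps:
T = 120 (T = -8*(-15) = 120)
g(U) = I*√7 (g(U) = √(-7) = I*√7)
w(F) = (5 + F)*(F + I*√7) (w(F) = (F + I*√7)*(F + 5) = (F + I*√7)*(5 + F) = (5 + F)*(F + I*√7))
X(B) = 120 + B² (X(B) = 120 + B*B = 120 + B²)
X(w(-19))/449993 = (120 + ((-19)² + 5*(-19) + 5*I*√7 + I*(-19)*√7)²)/449993 = (120 + (361 - 95 + 5*I*√7 - 19*I*√7)²)*(1/449993) = (120 + (266 - 14*I*√7)²)*(1/449993) = 120/449993 + (266 - 14*I*√7)²/449993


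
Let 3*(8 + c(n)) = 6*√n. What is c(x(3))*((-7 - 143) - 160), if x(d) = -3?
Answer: 2480 - 620*I*√3 ≈ 2480.0 - 1073.9*I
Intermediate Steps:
c(n) = -8 + 2*√n (c(n) = -8 + (6*√n)/3 = -8 + 2*√n)
c(x(3))*((-7 - 143) - 160) = (-8 + 2*√(-3))*((-7 - 143) - 160) = (-8 + 2*(I*√3))*(-150 - 160) = (-8 + 2*I*√3)*(-310) = 2480 - 620*I*√3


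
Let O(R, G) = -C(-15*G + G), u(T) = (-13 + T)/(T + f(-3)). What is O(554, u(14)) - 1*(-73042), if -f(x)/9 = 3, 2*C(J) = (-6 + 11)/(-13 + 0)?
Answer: 1899097/26 ≈ 73042.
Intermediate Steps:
C(J) = -5/26 (C(J) = ((-6 + 11)/(-13 + 0))/2 = (5/(-13))/2 = (5*(-1/13))/2 = (½)*(-5/13) = -5/26)
f(x) = -27 (f(x) = -9*3 = -27)
u(T) = (-13 + T)/(-27 + T) (u(T) = (-13 + T)/(T - 27) = (-13 + T)/(-27 + T))
O(R, G) = 5/26 (O(R, G) = -1*(-5/26) = 5/26)
O(554, u(14)) - 1*(-73042) = 5/26 - 1*(-73042) = 5/26 + 73042 = 1899097/26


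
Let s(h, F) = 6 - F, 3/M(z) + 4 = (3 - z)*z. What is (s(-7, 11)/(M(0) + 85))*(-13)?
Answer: 260/337 ≈ 0.77151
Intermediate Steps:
M(z) = 3/(-4 + z*(3 - z)) (M(z) = 3/(-4 + (3 - z)*z) = 3/(-4 + z*(3 - z)))
(s(-7, 11)/(M(0) + 85))*(-13) = ((6 - 1*11)/(-3/(4 + 0² - 3*0) + 85))*(-13) = ((6 - 11)/(-3/(4 + 0 + 0) + 85))*(-13) = -5/(-3/4 + 85)*(-13) = -5/(-3*¼ + 85)*(-13) = -5/(-¾ + 85)*(-13) = -5/337/4*(-13) = -5*4/337*(-13) = -20/337*(-13) = 260/337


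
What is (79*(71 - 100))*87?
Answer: -199317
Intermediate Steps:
(79*(71 - 100))*87 = (79*(-29))*87 = -2291*87 = -199317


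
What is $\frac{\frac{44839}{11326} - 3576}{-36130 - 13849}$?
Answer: $\frac{40456937}{566062154} \approx 0.071471$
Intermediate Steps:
$\frac{\frac{44839}{11326} - 3576}{-36130 - 13849} = \frac{44839 \cdot \frac{1}{11326} - 3576}{-49979} = \left(\frac{44839}{11326} - 3576\right) \left(- \frac{1}{49979}\right) = \left(- \frac{40456937}{11326}\right) \left(- \frac{1}{49979}\right) = \frac{40456937}{566062154}$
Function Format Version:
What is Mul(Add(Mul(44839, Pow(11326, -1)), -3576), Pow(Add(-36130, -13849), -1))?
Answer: Rational(40456937, 566062154) ≈ 0.071471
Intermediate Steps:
Mul(Add(Mul(44839, Pow(11326, -1)), -3576), Pow(Add(-36130, -13849), -1)) = Mul(Add(Mul(44839, Rational(1, 11326)), -3576), Pow(-49979, -1)) = Mul(Add(Rational(44839, 11326), -3576), Rational(-1, 49979)) = Mul(Rational(-40456937, 11326), Rational(-1, 49979)) = Rational(40456937, 566062154)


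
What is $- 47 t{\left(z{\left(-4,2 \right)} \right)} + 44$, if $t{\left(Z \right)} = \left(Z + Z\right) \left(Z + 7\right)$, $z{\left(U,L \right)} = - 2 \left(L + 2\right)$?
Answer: $-708$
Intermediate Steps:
$z{\left(U,L \right)} = -4 - 2 L$ ($z{\left(U,L \right)} = - 2 \left(2 + L\right) = -4 - 2 L$)
$t{\left(Z \right)} = 2 Z \left(7 + Z\right)$
$- 47 t{\left(z{\left(-4,2 \right)} \right)} + 44 = - 47 \cdot 2 \left(-4 - 4\right) \left(7 - 8\right) + 44 = - 47 \cdot 2 \left(-8\right) \left(7 - 8\right) + 44 = - 47 \cdot 2 \left(-8\right) \left(-1\right) + 44 = \left(-47\right) 16 + 44 = -752 + 44 = -708$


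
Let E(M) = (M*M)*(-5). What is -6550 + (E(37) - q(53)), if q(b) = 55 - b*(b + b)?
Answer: -7832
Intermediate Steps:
E(M) = -5*M**2 (E(M) = M**2*(-5) = -5*M**2)
q(b) = 55 - 2*b**2 (q(b) = 55 - b*2*b = 55 - 2*b**2)
-6550 + (E(37) - q(53)) = -6550 + (-5*37**2 - (55 - 2*53**2)) = -6550 + (-5*1369 - (55 - 2*2809)) = -6550 + (-6845 - (55 - 5618)) = -6550 + (-6845 - 1*(-5563)) = -6550 + (-6845 + 5563) = -6550 - 1282 = -7832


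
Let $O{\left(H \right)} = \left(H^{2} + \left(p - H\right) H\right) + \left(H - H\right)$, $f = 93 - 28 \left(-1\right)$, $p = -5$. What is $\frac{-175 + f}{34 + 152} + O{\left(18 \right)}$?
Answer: $- \frac{2799}{31} \approx -90.29$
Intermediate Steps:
$f = 121$ ($f = 93 - -28 = 93 + 28 = 121$)
$O{\left(H \right)} = H^{2} + H \left(-5 - H\right)$ ($O{\left(H \right)} = \left(H^{2} + \left(-5 - H\right) H\right) + \left(H - H\right) = \left(H^{2} + H \left(-5 - H\right)\right) + 0 = H^{2} + H \left(-5 - H\right)$)
$\frac{-175 + f}{34 + 152} + O{\left(18 \right)} = \frac{-175 + 121}{34 + 152} - 90 = - \frac{54}{186} - 90 = \left(-54\right) \frac{1}{186} - 90 = - \frac{9}{31} - 90 = - \frac{2799}{31}$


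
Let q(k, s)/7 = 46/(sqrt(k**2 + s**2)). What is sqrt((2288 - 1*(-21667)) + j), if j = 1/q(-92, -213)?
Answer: sqrt(2483750220 + 322*sqrt(53833))/322 ≈ 154.78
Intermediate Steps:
q(k, s) = 322/sqrt(k**2 + s**2) (q(k, s) = 7*(46/(sqrt(k**2 + s**2))) = 7*(46/sqrt(k**2 + s**2)) = 322/sqrt(k**2 + s**2))
j = sqrt(53833)/322 (j = 1/(322/sqrt((-92)**2 + (-213)**2)) = 1/(322/sqrt(8464 + 45369)) = 1/(322/sqrt(53833)) = 1/(322*(sqrt(53833)/53833)) = 1/(322*sqrt(53833)/53833) = sqrt(53833)/322 ≈ 0.72056)
sqrt((2288 - 1*(-21667)) + j) = sqrt((2288 - 1*(-21667)) + sqrt(53833)/322) = sqrt((2288 + 21667) + sqrt(53833)/322) = sqrt(23955 + sqrt(53833)/322)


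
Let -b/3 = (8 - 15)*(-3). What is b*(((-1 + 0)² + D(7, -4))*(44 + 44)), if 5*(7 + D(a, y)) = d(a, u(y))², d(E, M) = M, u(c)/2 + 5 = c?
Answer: -1629936/5 ≈ -3.2599e+5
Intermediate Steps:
u(c) = -10 + 2*c
D(a, y) = -7 + (-10 + 2*y)²/5
b = -63 (b = -3*(8 - 15)*(-3) = -(-21)*(-3) = -3*21 = -63)
b*(((-1 + 0)² + D(7, -4))*(44 + 44)) = -63*((-1 + 0)² + (-7 + 4*(-5 - 4)²/5))*(44 + 44) = -63*((-1)² + (-7 + (⅘)*(-9)²))*88 = -63*(1 + (-7 + (⅘)*81))*88 = -63*(1 + (-7 + 324/5))*88 = -63*(1 + 289/5)*88 = -18522*88/5 = -63*25872/5 = -1629936/5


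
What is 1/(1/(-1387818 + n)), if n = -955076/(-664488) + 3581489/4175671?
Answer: -962687255118700459/693670817862 ≈ -1.3878e+6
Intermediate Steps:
n = 1591984904657/693670817862 (n = -955076*(-1/664488) + 3581489*(1/4175671) = 238769/166122 + 3581489/4175671 = 1591984904657/693670817862 ≈ 2.2950)
1/(1/(-1387818 + n)) = 1/(1/(-1387818 + 1591984904657/693670817862)) = 1/(1/(-962687255118700459/693670817862)) = 1/(-693670817862/962687255118700459) = -962687255118700459/693670817862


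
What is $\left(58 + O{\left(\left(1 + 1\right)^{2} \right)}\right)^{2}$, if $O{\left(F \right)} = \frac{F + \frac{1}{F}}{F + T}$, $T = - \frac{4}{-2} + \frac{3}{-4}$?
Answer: $\frac{1525225}{441} \approx 3458.6$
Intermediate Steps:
$T = \frac{5}{4}$ ($T = \left(-4\right) \left(- \frac{1}{2}\right) + 3 \left(- \frac{1}{4}\right) = 2 - \frac{3}{4} = \frac{5}{4} \approx 1.25$)
$O{\left(F \right)} = \frac{F + \frac{1}{F}}{\frac{5}{4} + F}$ ($O{\left(F \right)} = \frac{F + \frac{1}{F}}{F + \frac{5}{4}} = \frac{F + \frac{1}{F}}{\frac{5}{4} + F}$)
$\left(58 + O{\left(\left(1 + 1\right)^{2} \right)}\right)^{2} = \left(58 + \frac{4 \left(1 + \left(\left(1 + 1\right)^{2}\right)^{2}\right)}{\left(1 + 1\right)^{2} \left(5 + 4 \left(1 + 1\right)^{2}\right)}\right)^{2} = \left(58 + \frac{4 \left(1 + \left(2^{2}\right)^{2}\right)}{2^{2} \left(5 + 4 \cdot 2^{2}\right)}\right)^{2} = \left(58 + \frac{4 \left(1 + 4^{2}\right)}{4 \left(5 + 4 \cdot 4\right)}\right)^{2} = \left(58 + 4 \cdot \frac{1}{4} \frac{1}{5 + 16} \left(1 + 16\right)\right)^{2} = \left(58 + 4 \cdot \frac{1}{4} \cdot \frac{1}{21} \cdot 17\right)^{2} = \left(58 + \frac{17}{21}\right)^{2} = \left(\frac{1235}{21}\right)^{2} = \frac{1525225}{441}$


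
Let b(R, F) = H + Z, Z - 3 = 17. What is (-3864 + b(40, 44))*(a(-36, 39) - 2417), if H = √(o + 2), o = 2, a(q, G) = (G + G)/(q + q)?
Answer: 55741657/6 ≈ 9.2903e+6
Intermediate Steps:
Z = 20 (Z = 3 + 17 = 20)
a(q, G) = G/q (a(q, G) = (2*G)/((2*q)) = (2*G)*(1/(2*q)) = G/q)
H = 2 (H = √(2 + 2) = √4 = 2)
b(R, F) = 22 (b(R, F) = 2 + 20 = 22)
(-3864 + b(40, 44))*(a(-36, 39) - 2417) = (-3864 + 22)*(39/(-36) - 2417) = -3842*(39*(-1/36) - 2417) = -3842*(-13/12 - 2417) = -3842*(-29017/12) = 55741657/6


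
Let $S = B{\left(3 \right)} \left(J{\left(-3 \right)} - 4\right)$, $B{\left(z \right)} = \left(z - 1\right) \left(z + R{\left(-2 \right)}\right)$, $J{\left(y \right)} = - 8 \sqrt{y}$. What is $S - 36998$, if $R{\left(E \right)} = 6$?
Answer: $-37070 - 144 i \sqrt{3} \approx -37070.0 - 249.42 i$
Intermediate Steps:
$B{\left(z \right)} = \left(-1 + z\right) \left(6 + z\right)$ ($B{\left(z \right)} = \left(z - 1\right) \left(z + 6\right) = \left(-1 + z\right) \left(6 + z\right)$)
$S = -72 - 144 i \sqrt{3}$ ($S = \left(-6 + 3^{2} + 5 \cdot 3\right) \left(- 8 \sqrt{-3} - 4\right) = \left(-6 + 9 + 15\right) \left(- 8 i \sqrt{3} - 4\right) = 18 \left(- 8 i \sqrt{3} - 4\right) = 18 \left(-4 - 8 i \sqrt{3}\right) = -72 - 144 i \sqrt{3} \approx -72.0 - 249.42 i$)
$S - 36998 = \left(-72 - 144 i \sqrt{3}\right) - 36998 = -37070 - 144 i \sqrt{3}$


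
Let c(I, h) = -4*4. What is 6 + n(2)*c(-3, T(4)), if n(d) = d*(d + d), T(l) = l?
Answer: -122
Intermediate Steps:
c(I, h) = -16
n(d) = 2*d² (n(d) = d*(2*d) = 2*d²)
6 + n(2)*c(-3, T(4)) = 6 + (2*2²)*(-16) = 6 + (2*4)*(-16) = 6 + 8*(-16) = 6 - 128 = -122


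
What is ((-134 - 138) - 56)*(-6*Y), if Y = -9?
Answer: -17712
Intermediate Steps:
((-134 - 138) - 56)*(-6*Y) = ((-134 - 138) - 56)*(-6*(-9)) = (-272 - 56)*54 = -328*54 = -17712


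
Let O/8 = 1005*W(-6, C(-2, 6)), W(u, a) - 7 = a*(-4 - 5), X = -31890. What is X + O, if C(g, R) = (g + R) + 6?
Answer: -699210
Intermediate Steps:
C(g, R) = 6 + R + g (C(g, R) = (R + g) + 6 = 6 + R + g)
W(u, a) = 7 - 9*a (W(u, a) = 7 + a*(-4 - 5) = 7 + a*(-9) = 7 - 9*a)
O = -667320 (O = 8*(1005*(7 - 9*(6 + 6 - 2))) = 8*(1005*(7 - 9*10)) = 8*(1005*(7 - 90)) = 8*(1005*(-83)) = 8*(-83415) = -667320)
X + O = -31890 - 667320 = -699210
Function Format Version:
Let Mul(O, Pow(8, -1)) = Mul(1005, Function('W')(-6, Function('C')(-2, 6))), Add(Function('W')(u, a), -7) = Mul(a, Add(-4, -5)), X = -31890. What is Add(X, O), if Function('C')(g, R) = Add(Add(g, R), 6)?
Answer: -699210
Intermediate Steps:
Function('C')(g, R) = Add(6, R, g) (Function('C')(g, R) = Add(Add(R, g), 6) = Add(6, R, g))
Function('W')(u, a) = Add(7, Mul(-9, a)) (Function('W')(u, a) = Add(7, Mul(a, Add(-4, -5))) = Add(7, Mul(a, -9)) = Add(7, Mul(-9, a)))
O = -667320 (O = Mul(8, Mul(1005, Add(7, Mul(-9, Add(6, 6, -2))))) = Mul(8, Mul(1005, Add(7, Mul(-9, 10)))) = Mul(8, Mul(1005, Add(7, -90))) = Mul(8, Mul(1005, -83)) = Mul(8, -83415) = -667320)
Add(X, O) = Add(-31890, -667320) = -699210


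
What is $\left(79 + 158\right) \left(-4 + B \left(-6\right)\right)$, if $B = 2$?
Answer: $-3792$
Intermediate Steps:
$\left(79 + 158\right) \left(-4 + B \left(-6\right)\right) = \left(79 + 158\right) \left(-4 + 2 \left(-6\right)\right) = 237 \left(-4 - 12\right) = 237 \left(-16\right) = -3792$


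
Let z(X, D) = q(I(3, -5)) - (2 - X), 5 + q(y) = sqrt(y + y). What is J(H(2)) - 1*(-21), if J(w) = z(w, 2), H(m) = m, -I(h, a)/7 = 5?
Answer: 16 + I*sqrt(70) ≈ 16.0 + 8.3666*I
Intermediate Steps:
I(h, a) = -35 (I(h, a) = -7*5 = -35)
q(y) = -5 + sqrt(2)*sqrt(y) (q(y) = -5 + sqrt(y + y) = -5 + sqrt(2*y) = -5 + sqrt(2)*sqrt(y))
z(X, D) = -7 + X + I*sqrt(70) (z(X, D) = (-5 + sqrt(2)*sqrt(-35)) - (2 - X) = (-5 + sqrt(2)*(I*sqrt(35))) + (-2 + X) = (-5 + I*sqrt(70)) + (-2 + X) = -7 + X + I*sqrt(70))
J(w) = -7 + w + I*sqrt(70)
J(H(2)) - 1*(-21) = (-7 + 2 + I*sqrt(70)) - 1*(-21) = (-5 + I*sqrt(70)) + 21 = 16 + I*sqrt(70)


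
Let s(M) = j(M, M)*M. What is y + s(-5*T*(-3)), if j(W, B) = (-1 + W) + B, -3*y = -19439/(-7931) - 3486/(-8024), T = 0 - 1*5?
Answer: 154423507957/13636788 ≈ 11324.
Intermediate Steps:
T = -5 (T = 0 - 5 = -5)
y = -13116143/13636788 (y = -(-19439/(-7931) - 3486/(-8024))/3 = -(-19439*(-1/7931) - 3486*(-1/8024))/3 = -(2777/1133 + 1743/4012)/3 = -⅓*13116143/4545596 = -13116143/13636788 ≈ -0.96182)
j(W, B) = -1 + B + W
s(M) = M*(-1 + 2*M) (s(M) = (-1 + M + M)*M = (-1 + 2*M)*M = M*(-1 + 2*M))
y + s(-5*T*(-3)) = -13116143/13636788 + (-5*(-5)*(-3))*(-1 + 2*(-5*(-5)*(-3))) = -13116143/13636788 + (25*(-3))*(-1 + 2*(25*(-3))) = -13116143/13636788 - 75*(-1 + 2*(-75)) = -13116143/13636788 - 75*(-1 - 150) = -13116143/13636788 - 75*(-151) = -13116143/13636788 + 11325 = 154423507957/13636788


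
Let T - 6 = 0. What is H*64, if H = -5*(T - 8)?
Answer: 640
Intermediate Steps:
T = 6 (T = 6 + 0 = 6)
H = 10 (H = -5*(6 - 8) = -5*(-2) = 10)
H*64 = 10*64 = 640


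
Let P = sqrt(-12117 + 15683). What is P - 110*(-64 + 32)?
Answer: 3520 + sqrt(3566) ≈ 3579.7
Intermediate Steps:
P = sqrt(3566) ≈ 59.716
P - 110*(-64 + 32) = sqrt(3566) - 110*(-64 + 32) = sqrt(3566) - 110*(-32) = sqrt(3566) - 1*(-3520) = sqrt(3566) + 3520 = 3520 + sqrt(3566)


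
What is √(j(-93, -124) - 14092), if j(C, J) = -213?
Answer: I*√14305 ≈ 119.6*I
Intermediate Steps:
√(j(-93, -124) - 14092) = √(-213 - 14092) = √(-14305) = I*√14305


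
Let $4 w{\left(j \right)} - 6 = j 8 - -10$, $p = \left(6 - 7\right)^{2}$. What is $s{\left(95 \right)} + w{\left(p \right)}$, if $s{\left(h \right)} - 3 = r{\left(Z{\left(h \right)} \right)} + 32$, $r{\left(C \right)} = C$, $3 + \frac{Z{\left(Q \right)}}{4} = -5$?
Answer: $9$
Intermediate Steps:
$Z{\left(Q \right)} = -32$ ($Z{\left(Q \right)} = -12 + 4 \left(-5\right) = -12 - 20 = -32$)
$s{\left(h \right)} = 3$ ($s{\left(h \right)} = 3 + \left(-32 + 32\right) = 3 + 0 = 3$)
$p = 1$ ($p = \left(-1\right)^{2} = 1$)
$w{\left(j \right)} = 4 + 2 j$ ($w{\left(j \right)} = \frac{3}{2} + \frac{j 8 - -10}{4} = \frac{3}{2} + \frac{8 j + 10}{4} = \frac{3}{2} + \frac{10 + 8 j}{4} = \frac{3}{2} + \left(\frac{5}{2} + 2 j\right) = 4 + 2 j$)
$s{\left(95 \right)} + w{\left(p \right)} = 3 + \left(4 + 2 \cdot 1\right) = 3 + \left(4 + 2\right) = 3 + 6 = 9$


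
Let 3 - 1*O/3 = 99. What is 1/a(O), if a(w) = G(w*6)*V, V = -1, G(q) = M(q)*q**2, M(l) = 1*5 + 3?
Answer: -1/23887872 ≈ -4.1862e-8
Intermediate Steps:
M(l) = 8 (M(l) = 5 + 3 = 8)
G(q) = 8*q**2
O = -288 (O = 9 - 3*99 = 9 - 297 = -288)
a(w) = -288*w**2 (a(w) = (8*(w*6)**2)*(-1) = (8*(6*w)**2)*(-1) = (8*(36*w**2))*(-1) = (288*w**2)*(-1) = -288*w**2)
1/a(O) = 1/(-288*(-288)**2) = 1/(-288*82944) = 1/(-23887872) = -1/23887872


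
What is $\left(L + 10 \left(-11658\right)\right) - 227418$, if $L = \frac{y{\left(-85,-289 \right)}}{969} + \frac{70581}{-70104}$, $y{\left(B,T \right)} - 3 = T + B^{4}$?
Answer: $- \frac{2189851878909}{7547864} \approx -2.9013 \cdot 10^{5}$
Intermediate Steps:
$y{\left(B,T \right)} = 3 + T + B^{4}$ ($y{\left(B,T \right)} = 3 + \left(T + B^{4}\right) = 3 + T + B^{4}$)
$L = \frac{406598241363}{7547864}$ ($L = \frac{3 - 289 + \left(-85\right)^{4}}{969} + \frac{70581}{-70104} = \left(3 - 289 + 52200625\right) \frac{1}{969} + 70581 \left(- \frac{1}{70104}\right) = 52200339 \cdot \frac{1}{969} - \frac{23527}{23368} = \frac{17400113}{323} - \frac{23527}{23368} = \frac{406598241363}{7547864} \approx 53869.0$)
$\left(L + 10 \left(-11658\right)\right) - 227418 = \left(\frac{406598241363}{7547864} + 10 \left(-11658\right)\right) - 227418 = \left(\frac{406598241363}{7547864} - 116580\right) - 227418 = - \frac{473331743757}{7547864} - 227418 = - \frac{2189851878909}{7547864}$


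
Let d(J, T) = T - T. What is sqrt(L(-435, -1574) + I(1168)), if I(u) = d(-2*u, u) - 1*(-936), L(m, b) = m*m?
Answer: 3*sqrt(21129) ≈ 436.07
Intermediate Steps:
L(m, b) = m**2
d(J, T) = 0
I(u) = 936 (I(u) = 0 - 1*(-936) = 0 + 936 = 936)
sqrt(L(-435, -1574) + I(1168)) = sqrt((-435)**2 + 936) = sqrt(189225 + 936) = sqrt(190161) = 3*sqrt(21129)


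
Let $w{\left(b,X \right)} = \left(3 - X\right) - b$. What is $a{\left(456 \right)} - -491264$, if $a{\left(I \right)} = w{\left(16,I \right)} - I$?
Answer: $490339$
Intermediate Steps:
$w{\left(b,X \right)} = 3 - X - b$
$a{\left(I \right)} = -13 - 2 I$ ($a{\left(I \right)} = \left(3 - I - 16\right) - I = \left(-13 - I\right) - I = -13 - 2 I$)
$a{\left(456 \right)} - -491264 = \left(-13 - 912\right) - -491264 = \left(-13 - 912\right) + 491264 = -925 + 491264 = 490339$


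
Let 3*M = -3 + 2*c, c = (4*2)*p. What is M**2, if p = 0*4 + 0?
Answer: 1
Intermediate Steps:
p = 0 (p = 0 + 0 = 0)
c = 0 (c = (4*2)*0 = 8*0 = 0)
M = -1 (M = (-3 + 2*0)/3 = (-3 + 0)/3 = (1/3)*(-3) = -1)
M**2 = (-1)**2 = 1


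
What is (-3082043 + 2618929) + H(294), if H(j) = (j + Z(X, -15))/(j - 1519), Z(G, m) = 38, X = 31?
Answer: -567314982/1225 ≈ -4.6311e+5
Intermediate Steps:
H(j) = (38 + j)/(-1519 + j) (H(j) = (j + 38)/(j - 1519) = (38 + j)/(-1519 + j))
(-3082043 + 2618929) + H(294) = (-3082043 + 2618929) + (38 + 294)/(-1519 + 294) = -463114 + 332/(-1225) = -463114 - 1/1225*332 = -463114 - 332/1225 = -567314982/1225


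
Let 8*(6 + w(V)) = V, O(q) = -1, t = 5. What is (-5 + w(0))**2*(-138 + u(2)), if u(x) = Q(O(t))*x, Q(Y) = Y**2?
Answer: -16456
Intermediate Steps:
w(V) = -6 + V/8
u(x) = x (u(x) = (-1)**2*x = 1*x = x)
(-5 + w(0))**2*(-138 + u(2)) = (-5 + (-6 + (1/8)*0))**2*(-138 + 2) = (-5 + (-6 + 0))**2*(-136) = (-5 - 6)**2*(-136) = (-11)**2*(-136) = 121*(-136) = -16456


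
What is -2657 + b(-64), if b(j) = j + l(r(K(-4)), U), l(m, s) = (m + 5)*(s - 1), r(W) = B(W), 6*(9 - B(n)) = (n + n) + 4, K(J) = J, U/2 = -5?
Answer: -8647/3 ≈ -2882.3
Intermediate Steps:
U = -10 (U = 2*(-5) = -10)
B(n) = 25/3 - n/3 (B(n) = 9 - ((n + n) + 4)/6 = 9 - (2*n + 4)/6 = 9 - (4 + 2*n)/6 = 9 + (-2/3 - n/3) = 25/3 - n/3)
r(W) = 25/3 - W/3
l(m, s) = (-1 + s)*(5 + m) (l(m, s) = (5 + m)*(-1 + s) = (-1 + s)*(5 + m))
b(j) = -484/3 + j (b(j) = j + (-5 - (25/3 - 1/3*(-4)) + 5*(-10) + (25/3 - 1/3*(-4))*(-10)) = j + (-5 - (25/3 + 4/3) - 50 + (25/3 + 4/3)*(-10)) = j + (-5 - 1*29/3 - 50 + (29/3)*(-10)) = j + (-5 - 29/3 - 50 - 290/3) = j - 484/3 = -484/3 + j)
-2657 + b(-64) = -2657 + (-484/3 - 64) = -2657 - 676/3 = -8647/3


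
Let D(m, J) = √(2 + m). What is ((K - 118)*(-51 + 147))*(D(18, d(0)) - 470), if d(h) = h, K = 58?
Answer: 2707200 - 11520*√5 ≈ 2.6814e+6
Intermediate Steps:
((K - 118)*(-51 + 147))*(D(18, d(0)) - 470) = ((58 - 118)*(-51 + 147))*(√(2 + 18) - 470) = (-60*96)*(√20 - 470) = -5760*(2*√5 - 470) = -5760*(-470 + 2*√5) = 2707200 - 11520*√5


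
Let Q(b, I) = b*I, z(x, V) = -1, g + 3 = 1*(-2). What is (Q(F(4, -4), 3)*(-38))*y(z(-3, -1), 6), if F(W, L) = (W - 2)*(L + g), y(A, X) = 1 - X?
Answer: -10260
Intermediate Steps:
g = -5 (g = -3 + 1*(-2) = -3 - 2 = -5)
F(W, L) = (-5 + L)*(-2 + W) (F(W, L) = (W - 2)*(L - 5) = (-2 + W)*(-5 + L) = (-5 + L)*(-2 + W))
Q(b, I) = I*b
(Q(F(4, -4), 3)*(-38))*y(z(-3, -1), 6) = ((3*(10 - 5*4 - 2*(-4) - 4*4))*(-38))*(1 - 1*6) = ((3*(10 - 20 + 8 - 16))*(-38))*(1 - 6) = ((3*(-18))*(-38))*(-5) = -54*(-38)*(-5) = 2052*(-5) = -10260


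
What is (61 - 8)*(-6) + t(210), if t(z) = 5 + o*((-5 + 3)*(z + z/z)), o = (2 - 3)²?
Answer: -735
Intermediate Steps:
o = 1 (o = (-1)² = 1)
t(z) = 3 - 2*z (t(z) = 5 + 1*((-5 + 3)*(z + z/z)) = 5 + 1*(-2*(z + 1)) = 5 + 1*(-2*(1 + z)) = 5 + 1*(-2 - 2*z) = 5 + (-2 - 2*z) = 3 - 2*z)
(61 - 8)*(-6) + t(210) = (61 - 8)*(-6) + (3 - 2*210) = 53*(-6) + (3 - 420) = -318 - 417 = -735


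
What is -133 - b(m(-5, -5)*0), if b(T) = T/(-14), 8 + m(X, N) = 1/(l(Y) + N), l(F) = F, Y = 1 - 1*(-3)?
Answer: -133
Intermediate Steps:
Y = 4 (Y = 1 + 3 = 4)
m(X, N) = -8 + 1/(4 + N)
b(T) = -T/14 (b(T) = T*(-1/14) = -T/14)
-133 - b(m(-5, -5)*0) = -133 - (-1)*((-31 - 8*(-5))/(4 - 5))*0/14 = -133 - (-1)*((-31 + 40)/(-1))*0/14 = -133 - (-1)*-1*9*0/14 = -133 - (-1)*(-9*0)/14 = -133 - (-1)*0/14 = -133 - 1*0 = -133 + 0 = -133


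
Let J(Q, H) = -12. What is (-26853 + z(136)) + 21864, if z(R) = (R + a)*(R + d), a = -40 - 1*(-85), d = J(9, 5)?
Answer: 17455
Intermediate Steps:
d = -12
a = 45 (a = -40 + 85 = 45)
z(R) = (-12 + R)*(45 + R) (z(R) = (R + 45)*(R - 12) = (45 + R)*(-12 + R) = (-12 + R)*(45 + R))
(-26853 + z(136)) + 21864 = (-26853 + (-540 + 136² + 33*136)) + 21864 = (-26853 + (-540 + 18496 + 4488)) + 21864 = (-26853 + 22444) + 21864 = -4409 + 21864 = 17455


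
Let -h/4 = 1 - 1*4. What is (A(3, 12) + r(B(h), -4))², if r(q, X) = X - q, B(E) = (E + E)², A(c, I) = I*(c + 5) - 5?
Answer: 239121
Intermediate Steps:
h = 12 (h = -4*(1 - 1*4) = -4*(1 - 4) = -4*(-3) = 12)
A(c, I) = -5 + I*(5 + c) (A(c, I) = I*(5 + c) - 5 = -5 + I*(5 + c))
B(E) = 4*E² (B(E) = (2*E)² = 4*E²)
(A(3, 12) + r(B(h), -4))² = ((-5 + 5*12 + 12*3) + (-4 - 4*12²))² = ((-5 + 60 + 36) + (-4 - 4*144))² = (91 + (-4 - 1*576))² = (91 + (-4 - 576))² = (91 - 580)² = (-489)² = 239121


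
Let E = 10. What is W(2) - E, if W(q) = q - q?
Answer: -10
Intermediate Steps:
W(q) = 0
W(2) - E = 0 - 1*10 = 0 - 10 = -10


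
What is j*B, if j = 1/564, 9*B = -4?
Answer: -1/1269 ≈ -0.00078802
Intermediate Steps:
B = -4/9 (B = (⅑)*(-4) = -4/9 ≈ -0.44444)
j = 1/564 ≈ 0.0017731
j*B = (1/564)*(-4/9) = -1/1269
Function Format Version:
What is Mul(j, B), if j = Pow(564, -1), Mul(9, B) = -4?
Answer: Rational(-1, 1269) ≈ -0.00078802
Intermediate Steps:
B = Rational(-4, 9) (B = Mul(Rational(1, 9), -4) = Rational(-4, 9) ≈ -0.44444)
j = Rational(1, 564) ≈ 0.0017731
Mul(j, B) = Mul(Rational(1, 564), Rational(-4, 9)) = Rational(-1, 1269)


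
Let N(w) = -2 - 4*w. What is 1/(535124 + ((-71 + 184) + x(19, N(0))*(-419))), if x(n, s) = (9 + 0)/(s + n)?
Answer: 17/9095258 ≈ 1.8691e-6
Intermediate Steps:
x(n, s) = 9/(n + s)
1/(535124 + ((-71 + 184) + x(19, N(0))*(-419))) = 1/(535124 + ((-71 + 184) + (9/(19 + (-2 - 4*0)))*(-419))) = 1/(535124 + (113 + (9/(19 + (-2 + 0)))*(-419))) = 1/(535124 + (113 + (9/(19 - 2))*(-419))) = 1/(535124 + (113 + (9/17)*(-419))) = 1/(535124 + (113 - 3771/17)) = 1/(535124 - 1850/17) = 1/(9095258/17) = 17/9095258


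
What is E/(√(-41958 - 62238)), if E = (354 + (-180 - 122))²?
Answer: -1352*I*√26049/26049 ≈ -8.3769*I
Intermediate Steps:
E = 2704 (E = (354 - 302)² = 52² = 2704)
E/(√(-41958 - 62238)) = 2704/(√(-41958 - 62238)) = 2704/(√(-104196)) = 2704/((2*I*√26049)) = 2704*(-I*√26049/52098) = -1352*I*√26049/26049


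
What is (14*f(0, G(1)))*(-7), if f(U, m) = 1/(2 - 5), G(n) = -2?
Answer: 98/3 ≈ 32.667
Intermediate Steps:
f(U, m) = -⅓ (f(U, m) = 1/(-3) = -⅓)
(14*f(0, G(1)))*(-7) = (14*(-⅓))*(-7) = -14/3*(-7) = 98/3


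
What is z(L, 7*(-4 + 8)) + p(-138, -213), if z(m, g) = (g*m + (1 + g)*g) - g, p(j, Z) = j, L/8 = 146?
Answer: 33350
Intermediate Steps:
L = 1168 (L = 8*146 = 1168)
z(m, g) = -g + g*m + g*(1 + g) (z(m, g) = (g*m + g*(1 + g)) - g = -g + g*m + g*(1 + g))
z(L, 7*(-4 + 8)) + p(-138, -213) = (7*(-4 + 8))*(7*(-4 + 8) + 1168) - 138 = (7*4)*(7*4 + 1168) - 138 = 28*(28 + 1168) - 138 = 28*1196 - 138 = 33488 - 138 = 33350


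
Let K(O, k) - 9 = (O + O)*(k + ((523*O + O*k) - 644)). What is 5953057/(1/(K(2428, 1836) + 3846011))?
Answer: 165632574534663588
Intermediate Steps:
K(O, k) = 9 + 2*O*(-644 + k + 523*O + O*k) (K(O, k) = 9 + (O + O)*(k + ((523*O + O*k) - 644)) = 9 + (2*O)*(k + (-644 + 523*O + O*k)) = 9 + (2*O)*(-644 + k + 523*O + O*k) = 9 + 2*O*(-644 + k + 523*O + O*k))
5953057/(1/(K(2428, 1836) + 3846011)) = 5953057/(1/((9 - 1288*2428 + 1046*2428² + 2*2428*1836 + 2*1836*2428²) + 3846011)) = 5953057/(1/((9 - 3127264 + 1046*5895184 + 8915616 + 2*1836*5895184) + 3846011)) = 5953057/(1/((9 - 3127264 + 6166362464 + 8915616 + 21647115648) + 3846011)) = 5953057/(1/(27819266473 + 3846011)) = 5953057/(1/27823112484) = 5953057*27823112484 = 165632574534663588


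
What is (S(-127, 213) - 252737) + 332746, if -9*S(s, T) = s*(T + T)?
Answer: 258061/3 ≈ 86020.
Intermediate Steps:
S(s, T) = -2*T*s/9 (S(s, T) = -s*(T + T)/9 = -s*2*T/9 = -2*T*s/9)
(S(-127, 213) - 252737) + 332746 = (-2/9*213*(-127) - 252737) + 332746 = (18034/3 - 252737) + 332746 = -740177/3 + 332746 = 258061/3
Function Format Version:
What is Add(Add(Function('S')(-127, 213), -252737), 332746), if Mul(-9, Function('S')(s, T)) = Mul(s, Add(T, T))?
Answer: Rational(258061, 3) ≈ 86020.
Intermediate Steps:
Function('S')(s, T) = Mul(Rational(-2, 9), T, s) (Function('S')(s, T) = Mul(Rational(-1, 9), Mul(s, Add(T, T))) = Mul(Rational(-1, 9), Mul(s, Mul(2, T))) = Mul(Rational(-1, 9), Mul(2, T, s)) = Mul(Rational(-2, 9), T, s))
Add(Add(Function('S')(-127, 213), -252737), 332746) = Add(Add(Mul(Rational(-2, 9), 213, -127), -252737), 332746) = Add(Add(Rational(18034, 3), -252737), 332746) = Add(Rational(-740177, 3), 332746) = Rational(258061, 3)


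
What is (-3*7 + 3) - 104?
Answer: -122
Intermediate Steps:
(-3*7 + 3) - 104 = (-21 + 3) - 104 = -18 - 104 = -122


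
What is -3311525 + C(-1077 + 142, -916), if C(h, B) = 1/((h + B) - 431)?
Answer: -7556900051/2282 ≈ -3.3115e+6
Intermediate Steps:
C(h, B) = 1/(-431 + B + h) (C(h, B) = 1/((B + h) - 431) = 1/(-431 + B + h))
-3311525 + C(-1077 + 142, -916) = -3311525 + 1/(-431 - 916 + (-1077 + 142)) = -3311525 + 1/(-431 - 916 - 935) = -3311525 + 1/(-2282) = -3311525 - 1/2282 = -7556900051/2282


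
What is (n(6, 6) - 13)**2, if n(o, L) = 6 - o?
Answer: 169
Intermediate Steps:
(n(6, 6) - 13)**2 = ((6 - 1*6) - 13)**2 = ((6 - 6) - 13)**2 = (0 - 13)**2 = (-13)**2 = 169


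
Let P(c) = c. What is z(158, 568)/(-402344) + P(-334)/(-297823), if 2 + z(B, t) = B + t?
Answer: -20310239/29956824278 ≈ -0.00067798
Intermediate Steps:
z(B, t) = -2 + B + t (z(B, t) = -2 + (B + t) = -2 + B + t)
z(158, 568)/(-402344) + P(-334)/(-297823) = (-2 + 158 + 568)/(-402344) - 334/(-297823) = 724*(-1/402344) - 334*(-1/297823) = -181/100586 + 334/297823 = -20310239/29956824278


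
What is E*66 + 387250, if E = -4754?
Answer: 73486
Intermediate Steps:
E*66 + 387250 = -4754*66 + 387250 = -313764 + 387250 = 73486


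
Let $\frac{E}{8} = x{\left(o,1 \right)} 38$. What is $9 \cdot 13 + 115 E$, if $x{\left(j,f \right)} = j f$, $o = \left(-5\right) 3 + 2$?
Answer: $-454363$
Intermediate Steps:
$o = -13$ ($o = -15 + 2 = -13$)
$x{\left(j,f \right)} = f j$
$E = -3952$ ($E = 8 \cdot 1 \left(-13\right) 38 = 8 \left(\left(-13\right) 38\right) = 8 \left(-494\right) = -3952$)
$9 \cdot 13 + 115 E = 9 \cdot 13 + 115 \left(-3952\right) = 117 - 454480 = -454363$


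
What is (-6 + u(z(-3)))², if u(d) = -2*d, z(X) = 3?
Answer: 144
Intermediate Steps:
(-6 + u(z(-3)))² = (-6 - 2*3)² = (-6 - 6)² = (-12)² = 144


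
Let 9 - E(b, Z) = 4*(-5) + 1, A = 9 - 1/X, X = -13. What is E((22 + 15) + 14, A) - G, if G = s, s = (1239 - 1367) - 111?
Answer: 267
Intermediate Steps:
A = 118/13 (A = 9 - 1/(-13) = 9 - 1*(-1/13) = 9 + 1/13 = 118/13 ≈ 9.0769)
s = -239 (s = -128 - 111 = -239)
G = -239
E(b, Z) = 28 (E(b, Z) = 9 - (4*(-5) + 1) = 9 - (-20 + 1) = 9 - 1*(-19) = 9 + 19 = 28)
E((22 + 15) + 14, A) - G = 28 - 1*(-239) = 28 + 239 = 267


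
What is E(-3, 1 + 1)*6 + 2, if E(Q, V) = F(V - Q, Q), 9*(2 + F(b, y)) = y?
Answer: -12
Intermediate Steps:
F(b, y) = -2 + y/9
E(Q, V) = -2 + Q/9
E(-3, 1 + 1)*6 + 2 = (-2 + (1/9)*(-3))*6 + 2 = (-2 - 1/3)*6 + 2 = -7/3*6 + 2 = -14 + 2 = -12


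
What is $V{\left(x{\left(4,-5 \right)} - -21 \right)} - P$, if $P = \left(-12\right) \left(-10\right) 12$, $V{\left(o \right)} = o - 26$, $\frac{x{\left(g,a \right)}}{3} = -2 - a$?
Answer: $-1436$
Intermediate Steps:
$x{\left(g,a \right)} = -6 - 3 a$ ($x{\left(g,a \right)} = 3 \left(-2 - a\right) = -6 - 3 a$)
$V{\left(o \right)} = -26 + o$ ($V{\left(o \right)} = o - 26 = -26 + o$)
$P = 1440$ ($P = 120 \cdot 12 = 1440$)
$V{\left(x{\left(4,-5 \right)} - -21 \right)} - P = \left(-26 - -30\right) - 1440 = \left(-26 + \left(\left(-6 + 15\right) + 21\right)\right) - 1440 = \left(-26 + \left(9 + 21\right)\right) - 1440 = \left(-26 + 30\right) - 1440 = 4 - 1440 = -1436$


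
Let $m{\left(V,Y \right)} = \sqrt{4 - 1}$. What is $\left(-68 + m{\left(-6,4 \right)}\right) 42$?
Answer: $-2856 + 42 \sqrt{3} \approx -2783.3$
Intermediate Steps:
$m{\left(V,Y \right)} = \sqrt{3}$
$\left(-68 + m{\left(-6,4 \right)}\right) 42 = \left(-68 + \sqrt{3}\right) 42 = -2856 + 42 \sqrt{3}$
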